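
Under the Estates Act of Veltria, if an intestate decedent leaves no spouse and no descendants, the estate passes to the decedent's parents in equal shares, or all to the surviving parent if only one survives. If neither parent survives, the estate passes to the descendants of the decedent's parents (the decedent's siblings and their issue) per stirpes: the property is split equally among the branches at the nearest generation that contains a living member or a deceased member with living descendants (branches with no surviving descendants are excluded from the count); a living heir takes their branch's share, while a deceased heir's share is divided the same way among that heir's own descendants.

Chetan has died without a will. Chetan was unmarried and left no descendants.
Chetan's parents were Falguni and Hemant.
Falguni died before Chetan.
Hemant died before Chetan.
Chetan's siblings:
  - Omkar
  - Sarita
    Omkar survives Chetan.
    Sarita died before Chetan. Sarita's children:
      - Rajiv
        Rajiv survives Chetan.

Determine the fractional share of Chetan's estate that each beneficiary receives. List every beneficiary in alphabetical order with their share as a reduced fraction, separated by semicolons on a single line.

Omkar 1/2; Rajiv 1/2

Neither parent survives and there are no descendants, so the estate passes to Chetan's siblings and their issue per stirpes.
The estate is divided into 2 equal shares of 1/2 among Omkar, Sarita.
Omkar is living and takes 1/2.
Sarita predeceased; the 1/2 allotted to Sarita's branch passes to Sarita's issue by representation.
Rajiv is the sole taker at this level and receives the full 1/2.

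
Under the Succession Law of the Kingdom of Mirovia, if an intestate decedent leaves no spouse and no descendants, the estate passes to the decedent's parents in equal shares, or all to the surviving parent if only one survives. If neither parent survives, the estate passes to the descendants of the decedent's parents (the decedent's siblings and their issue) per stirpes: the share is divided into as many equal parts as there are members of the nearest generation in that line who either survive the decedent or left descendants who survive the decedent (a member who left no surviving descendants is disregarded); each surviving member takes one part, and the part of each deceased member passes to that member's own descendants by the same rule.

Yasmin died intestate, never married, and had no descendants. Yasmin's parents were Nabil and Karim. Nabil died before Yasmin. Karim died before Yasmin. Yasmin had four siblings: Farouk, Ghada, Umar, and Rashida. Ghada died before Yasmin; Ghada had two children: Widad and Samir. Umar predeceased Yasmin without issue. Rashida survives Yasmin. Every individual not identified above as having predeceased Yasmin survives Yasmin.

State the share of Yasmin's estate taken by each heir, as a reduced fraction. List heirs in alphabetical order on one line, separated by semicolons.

Neither parent survives and there are no descendants, so the estate passes to Yasmin's siblings and their issue per stirpes.
Umar left no surviving issue, so that branch lapses and is disregarded.
The estate is divided into 3 equal shares of 1/3 among Farouk, Ghada, Rashida.
Farouk is living and takes 1/3.
Ghada predeceased; the 1/3 allotted to Ghada's branch passes to Ghada's issue by representation.
The 1/3 is divided into 2 equal shares of 1/6 among Widad, Samir.
Widad is living and takes 1/6.
Samir is living and takes 1/6.
Rashida is living and takes 1/3.

Farouk 1/3; Rashida 1/3; Samir 1/6; Widad 1/6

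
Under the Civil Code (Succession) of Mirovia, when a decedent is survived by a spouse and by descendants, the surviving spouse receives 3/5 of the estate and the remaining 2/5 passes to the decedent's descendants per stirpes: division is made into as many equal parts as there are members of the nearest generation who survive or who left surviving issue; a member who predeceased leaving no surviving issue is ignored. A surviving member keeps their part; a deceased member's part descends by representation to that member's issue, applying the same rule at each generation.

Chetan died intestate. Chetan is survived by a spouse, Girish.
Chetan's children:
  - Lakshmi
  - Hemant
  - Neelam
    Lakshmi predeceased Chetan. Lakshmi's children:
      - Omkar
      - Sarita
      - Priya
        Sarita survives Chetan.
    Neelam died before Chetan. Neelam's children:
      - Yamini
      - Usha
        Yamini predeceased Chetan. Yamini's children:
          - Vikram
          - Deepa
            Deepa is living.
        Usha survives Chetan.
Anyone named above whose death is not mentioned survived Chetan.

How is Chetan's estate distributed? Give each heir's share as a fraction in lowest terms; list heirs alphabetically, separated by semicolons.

Girish, as surviving spouse, takes 3/5.
The remaining 2/5 passes to Chetan's descendants per stirpes.
The 2/5 is divided into 3 equal shares of 2/15 among Lakshmi, Hemant, Neelam.
Lakshmi predeceased; the 2/15 allotted to Lakshmi's branch passes to Lakshmi's issue by representation.
The 2/15 is divided into 3 equal shares of 2/45 among Omkar, Sarita, Priya.
Omkar is living and takes 2/45.
Sarita is living and takes 2/45.
Priya is living and takes 2/45.
Hemant is living and takes 2/15.
Neelam predeceased; the 2/15 allotted to Neelam's branch passes to Neelam's issue by representation.
The 2/15 is divided into 2 equal shares of 1/15 among Yamini, Usha.
Yamini predeceased; the 1/15 allotted to Yamini's branch passes to Yamini's issue by representation.
The 1/15 is divided into 2 equal shares of 1/30 among Vikram, Deepa.
Vikram is living and takes 1/30.
Deepa is living and takes 1/30.
Usha is living and takes 1/15.

Deepa 1/30; Girish 3/5; Hemant 2/15; Omkar 2/45; Priya 2/45; Sarita 2/45; Usha 1/15; Vikram 1/30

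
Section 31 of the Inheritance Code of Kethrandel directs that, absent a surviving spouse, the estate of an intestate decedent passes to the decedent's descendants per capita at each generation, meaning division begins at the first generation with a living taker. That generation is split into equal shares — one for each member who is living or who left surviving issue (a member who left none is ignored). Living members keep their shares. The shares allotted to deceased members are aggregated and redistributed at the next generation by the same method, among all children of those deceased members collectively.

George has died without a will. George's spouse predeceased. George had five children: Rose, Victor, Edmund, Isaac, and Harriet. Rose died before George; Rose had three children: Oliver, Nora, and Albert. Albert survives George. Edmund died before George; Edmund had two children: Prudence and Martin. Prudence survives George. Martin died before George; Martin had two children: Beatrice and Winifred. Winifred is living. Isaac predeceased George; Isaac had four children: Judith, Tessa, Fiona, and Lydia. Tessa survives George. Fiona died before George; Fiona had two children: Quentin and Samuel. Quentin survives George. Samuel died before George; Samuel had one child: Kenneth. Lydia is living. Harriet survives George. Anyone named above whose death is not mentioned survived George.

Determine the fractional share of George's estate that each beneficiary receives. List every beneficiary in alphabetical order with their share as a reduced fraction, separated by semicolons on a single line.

There is no surviving spouse, so the entire estate passes to George's descendants per capita at each generation.
At generation 1 (Rose, Victor, Edmund, Isaac, Harriet) there are 5 shares of (1)/5 = 1/5 each.
Living: Victor and Harriet — each takes 1/5.
Deceased: Rose, Edmund, and Isaac. Their combined 3/5 is pooled and carried to generation 2.
At generation 2 (Oliver, Nora, Albert, Prudence, Martin, Judith, Tessa, Fiona, Lydia) there are 9 shares of (3/5)/9 = 1/15 each.
Living: Oliver, Nora, Albert, Prudence, Judith, Tessa, and Lydia — each takes 1/15.
Deceased: Martin and Fiona. Their combined 2/15 is pooled and carried to generation 3.
At generation 3 (Beatrice, Winifred, Quentin, Samuel) there are 4 shares of (2/15)/4 = 1/30 each.
Living: Beatrice, Winifred, and Quentin — each takes 1/30.
Deceased: Samuel. That 1/30 share is carried to generation 4.
At generation 4 (Kenneth) there are 1 shares of (1/30)/1 = 1/30 each.
Living: Kenneth — each takes 1/30.

Albert 1/15; Beatrice 1/30; Harriet 1/5; Judith 1/15; Kenneth 1/30; Lydia 1/15; Nora 1/15; Oliver 1/15; Prudence 1/15; Quentin 1/30; Tessa 1/15; Victor 1/5; Winifred 1/30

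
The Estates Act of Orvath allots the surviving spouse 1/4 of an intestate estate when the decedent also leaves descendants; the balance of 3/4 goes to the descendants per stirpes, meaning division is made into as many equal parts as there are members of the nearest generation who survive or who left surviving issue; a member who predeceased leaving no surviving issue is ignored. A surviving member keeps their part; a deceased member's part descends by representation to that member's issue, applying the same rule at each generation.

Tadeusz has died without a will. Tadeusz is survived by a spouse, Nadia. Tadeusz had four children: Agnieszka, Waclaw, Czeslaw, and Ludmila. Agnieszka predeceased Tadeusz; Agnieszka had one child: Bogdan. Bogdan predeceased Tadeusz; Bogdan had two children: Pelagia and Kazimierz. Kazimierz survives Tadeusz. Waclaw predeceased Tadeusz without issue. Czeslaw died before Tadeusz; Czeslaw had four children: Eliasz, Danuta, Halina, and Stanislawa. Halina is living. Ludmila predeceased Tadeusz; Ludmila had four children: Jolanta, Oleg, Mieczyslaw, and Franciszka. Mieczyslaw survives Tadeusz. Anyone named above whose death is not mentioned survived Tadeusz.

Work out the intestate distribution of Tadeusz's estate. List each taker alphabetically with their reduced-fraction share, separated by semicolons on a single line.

Nadia, as surviving spouse, takes 1/4.
The remaining 3/4 passes to Tadeusz's descendants per stirpes.
Waclaw left no surviving issue, so that branch lapses and is disregarded.
The 3/4 is divided into 3 equal shares of 1/4 among Agnieszka, Czeslaw, Ludmila.
Agnieszka predeceased; the 1/4 allotted to Agnieszka's branch passes to Agnieszka's issue by representation.
Bogdan's line is the sole branch at this level, so the full 1/4 passes to Bogdan's issue by representation.
The 1/4 is divided into 2 equal shares of 1/8 among Pelagia, Kazimierz.
Pelagia is living and takes 1/8.
Kazimierz is living and takes 1/8.
Czeslaw predeceased; the 1/4 allotted to Czeslaw's branch passes to Czeslaw's issue by representation.
The 1/4 is divided into 4 equal shares of 1/16 among Eliasz, Danuta, Halina, Stanislawa.
Eliasz is living and takes 1/16.
Danuta is living and takes 1/16.
Halina is living and takes 1/16.
Stanislawa is living and takes 1/16.
Ludmila predeceased; the 1/4 allotted to Ludmila's branch passes to Ludmila's issue by representation.
The 1/4 is divided into 4 equal shares of 1/16 among Jolanta, Oleg, Mieczyslaw, Franciszka.
Jolanta is living and takes 1/16.
Oleg is living and takes 1/16.
Mieczyslaw is living and takes 1/16.
Franciszka is living and takes 1/16.

Danuta 1/16; Eliasz 1/16; Franciszka 1/16; Halina 1/16; Jolanta 1/16; Kazimierz 1/8; Mieczyslaw 1/16; Nadia 1/4; Oleg 1/16; Pelagia 1/8; Stanislawa 1/16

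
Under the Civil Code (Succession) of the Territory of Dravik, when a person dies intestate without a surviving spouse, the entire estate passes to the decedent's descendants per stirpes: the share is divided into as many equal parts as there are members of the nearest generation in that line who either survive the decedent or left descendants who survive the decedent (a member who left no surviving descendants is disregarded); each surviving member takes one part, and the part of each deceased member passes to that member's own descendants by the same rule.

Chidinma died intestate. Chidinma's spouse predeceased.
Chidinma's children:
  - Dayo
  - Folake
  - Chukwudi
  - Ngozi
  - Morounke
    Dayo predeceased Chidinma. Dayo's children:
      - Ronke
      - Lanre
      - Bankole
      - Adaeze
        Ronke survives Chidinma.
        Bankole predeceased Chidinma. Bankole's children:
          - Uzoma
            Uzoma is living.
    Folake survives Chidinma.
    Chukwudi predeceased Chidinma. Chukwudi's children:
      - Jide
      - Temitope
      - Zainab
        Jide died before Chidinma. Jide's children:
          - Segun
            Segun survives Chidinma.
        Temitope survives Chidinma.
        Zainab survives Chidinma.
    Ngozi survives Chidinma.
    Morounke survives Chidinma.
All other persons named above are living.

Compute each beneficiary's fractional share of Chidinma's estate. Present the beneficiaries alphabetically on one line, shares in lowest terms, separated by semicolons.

There is no surviving spouse, so the entire estate passes to Chidinma's descendants per stirpes.
The estate is divided into 5 equal shares of 1/5 among Dayo, Folake, Chukwudi, Ngozi, Morounke.
Dayo predeceased; the 1/5 allotted to Dayo's branch passes to Dayo's issue by representation.
The 1/5 is divided into 4 equal shares of 1/20 among Ronke, Lanre, Bankole, Adaeze.
Ronke is living and takes 1/20.
Lanre is living and takes 1/20.
Bankole predeceased; the 1/20 allotted to Bankole's branch passes to Bankole's issue by representation.
Uzoma is the sole taker at this level and receives the full 1/20.
Adaeze is living and takes 1/20.
Folake is living and takes 1/5.
Chukwudi predeceased; the 1/5 allotted to Chukwudi's branch passes to Chukwudi's issue by representation.
The 1/5 is divided into 3 equal shares of 1/15 among Jide, Temitope, Zainab.
Jide predeceased; the 1/15 allotted to Jide's branch passes to Jide's issue by representation.
Segun is the sole taker at this level and receives the full 1/15.
Temitope is living and takes 1/15.
Zainab is living and takes 1/15.
Ngozi is living and takes 1/5.
Morounke is living and takes 1/5.

Adaeze 1/20; Folake 1/5; Lanre 1/20; Morounke 1/5; Ngozi 1/5; Ronke 1/20; Segun 1/15; Temitope 1/15; Uzoma 1/20; Zainab 1/15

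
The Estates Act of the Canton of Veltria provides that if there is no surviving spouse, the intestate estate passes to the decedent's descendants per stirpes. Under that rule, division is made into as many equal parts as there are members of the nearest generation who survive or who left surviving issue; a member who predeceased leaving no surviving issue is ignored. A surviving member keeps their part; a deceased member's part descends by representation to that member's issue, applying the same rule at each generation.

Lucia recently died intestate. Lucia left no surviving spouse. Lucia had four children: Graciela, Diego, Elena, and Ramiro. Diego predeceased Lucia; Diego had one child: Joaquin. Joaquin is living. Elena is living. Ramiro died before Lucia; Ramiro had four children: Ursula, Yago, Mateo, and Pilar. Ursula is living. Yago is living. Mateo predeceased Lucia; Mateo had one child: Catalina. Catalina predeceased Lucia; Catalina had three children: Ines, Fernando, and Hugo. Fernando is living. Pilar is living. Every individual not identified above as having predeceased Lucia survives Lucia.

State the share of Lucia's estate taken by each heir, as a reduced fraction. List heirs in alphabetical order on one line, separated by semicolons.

Elena 1/4; Fernando 1/48; Graciela 1/4; Hugo 1/48; Ines 1/48; Joaquin 1/4; Pilar 1/16; Ursula 1/16; Yago 1/16

There is no surviving spouse, so the entire estate passes to Lucia's descendants per stirpes.
The estate is divided into 4 equal shares of 1/4 among Graciela, Diego, Elena, Ramiro.
Graciela is living and takes 1/4.
Diego predeceased; the 1/4 allotted to Diego's branch passes to Diego's issue by representation.
Joaquin is the sole taker at this level and receives the full 1/4.
Elena is living and takes 1/4.
Ramiro predeceased; the 1/4 allotted to Ramiro's branch passes to Ramiro's issue by representation.
The 1/4 is divided into 4 equal shares of 1/16 among Ursula, Yago, Mateo, Pilar.
Ursula is living and takes 1/16.
Yago is living and takes 1/16.
Mateo predeceased; the 1/16 allotted to Mateo's branch passes to Mateo's issue by representation.
Catalina's line is the sole branch at this level, so the full 1/16 passes to Catalina's issue by representation.
The 1/16 is divided into 3 equal shares of 1/48 among Ines, Fernando, Hugo.
Ines is living and takes 1/48.
Fernando is living and takes 1/48.
Hugo is living and takes 1/48.
Pilar is living and takes 1/16.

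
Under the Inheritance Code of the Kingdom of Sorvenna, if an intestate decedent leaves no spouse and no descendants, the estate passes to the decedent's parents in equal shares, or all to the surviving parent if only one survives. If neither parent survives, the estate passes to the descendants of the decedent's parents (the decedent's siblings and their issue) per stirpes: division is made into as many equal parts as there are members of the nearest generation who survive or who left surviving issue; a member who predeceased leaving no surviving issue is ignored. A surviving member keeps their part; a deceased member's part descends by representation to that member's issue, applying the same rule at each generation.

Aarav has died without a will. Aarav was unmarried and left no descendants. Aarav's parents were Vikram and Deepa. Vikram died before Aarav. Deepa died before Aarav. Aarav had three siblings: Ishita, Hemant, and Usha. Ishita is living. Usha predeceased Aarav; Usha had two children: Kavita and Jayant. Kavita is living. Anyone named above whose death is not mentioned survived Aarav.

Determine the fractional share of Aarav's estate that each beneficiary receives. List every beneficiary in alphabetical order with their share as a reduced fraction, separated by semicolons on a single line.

Hemant 1/3; Ishita 1/3; Jayant 1/6; Kavita 1/6

Neither parent survives and there are no descendants, so the estate passes to Aarav's siblings and their issue per stirpes.
The estate is divided into 3 equal shares of 1/3 among Ishita, Hemant, Usha.
Ishita is living and takes 1/3.
Hemant is living and takes 1/3.
Usha predeceased; the 1/3 allotted to Usha's branch passes to Usha's issue by representation.
The 1/3 is divided into 2 equal shares of 1/6 among Kavita, Jayant.
Kavita is living and takes 1/6.
Jayant is living and takes 1/6.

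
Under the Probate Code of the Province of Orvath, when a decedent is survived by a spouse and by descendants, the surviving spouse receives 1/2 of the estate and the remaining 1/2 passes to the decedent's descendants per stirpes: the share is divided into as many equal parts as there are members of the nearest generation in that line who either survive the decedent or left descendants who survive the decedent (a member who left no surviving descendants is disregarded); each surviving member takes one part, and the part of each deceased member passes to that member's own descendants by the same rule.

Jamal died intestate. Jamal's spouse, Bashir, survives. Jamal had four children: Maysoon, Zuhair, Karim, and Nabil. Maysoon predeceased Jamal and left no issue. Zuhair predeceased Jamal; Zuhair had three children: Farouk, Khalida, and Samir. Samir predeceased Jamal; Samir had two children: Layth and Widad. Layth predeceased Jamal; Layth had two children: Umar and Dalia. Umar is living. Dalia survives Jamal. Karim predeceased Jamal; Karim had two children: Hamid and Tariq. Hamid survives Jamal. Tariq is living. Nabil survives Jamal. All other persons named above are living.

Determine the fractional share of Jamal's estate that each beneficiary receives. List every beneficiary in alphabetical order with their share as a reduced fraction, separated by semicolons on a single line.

Bashir, as surviving spouse, takes 1/2.
The remaining 1/2 passes to Jamal's descendants per stirpes.
Maysoon left no surviving issue, so that branch lapses and is disregarded.
The 1/2 is divided into 3 equal shares of 1/6 among Zuhair, Karim, Nabil.
Zuhair predeceased; the 1/6 allotted to Zuhair's branch passes to Zuhair's issue by representation.
The 1/6 is divided into 3 equal shares of 1/18 among Farouk, Khalida, Samir.
Farouk is living and takes 1/18.
Khalida is living and takes 1/18.
Samir predeceased; the 1/18 allotted to Samir's branch passes to Samir's issue by representation.
The 1/18 is divided into 2 equal shares of 1/36 among Layth, Widad.
Layth predeceased; the 1/36 allotted to Layth's branch passes to Layth's issue by representation.
The 1/36 is divided into 2 equal shares of 1/72 among Umar, Dalia.
Umar is living and takes 1/72.
Dalia is living and takes 1/72.
Widad is living and takes 1/36.
Karim predeceased; the 1/6 allotted to Karim's branch passes to Karim's issue by representation.
The 1/6 is divided into 2 equal shares of 1/12 among Hamid, Tariq.
Hamid is living and takes 1/12.
Tariq is living and takes 1/12.
Nabil is living and takes 1/6.

Bashir 1/2; Dalia 1/72; Farouk 1/18; Hamid 1/12; Khalida 1/18; Nabil 1/6; Tariq 1/12; Umar 1/72; Widad 1/36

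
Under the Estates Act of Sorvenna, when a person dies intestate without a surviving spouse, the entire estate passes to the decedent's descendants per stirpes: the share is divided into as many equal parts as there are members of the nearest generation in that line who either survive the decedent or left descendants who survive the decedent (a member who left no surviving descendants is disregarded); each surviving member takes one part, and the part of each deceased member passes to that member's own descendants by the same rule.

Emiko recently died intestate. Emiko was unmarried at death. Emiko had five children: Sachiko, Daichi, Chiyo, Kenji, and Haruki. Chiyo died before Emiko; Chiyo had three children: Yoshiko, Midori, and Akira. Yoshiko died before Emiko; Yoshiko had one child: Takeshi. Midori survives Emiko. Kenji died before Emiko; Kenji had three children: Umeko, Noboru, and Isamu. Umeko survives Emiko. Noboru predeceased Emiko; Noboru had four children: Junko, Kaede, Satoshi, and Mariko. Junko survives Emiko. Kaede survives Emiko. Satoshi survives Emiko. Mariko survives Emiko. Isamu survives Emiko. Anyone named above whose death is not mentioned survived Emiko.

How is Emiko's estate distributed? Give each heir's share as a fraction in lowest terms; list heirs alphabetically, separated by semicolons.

There is no surviving spouse, so the entire estate passes to Emiko's descendants per stirpes.
The estate is divided into 5 equal shares of 1/5 among Sachiko, Daichi, Chiyo, Kenji, Haruki.
Sachiko is living and takes 1/5.
Daichi is living and takes 1/5.
Chiyo predeceased; the 1/5 allotted to Chiyo's branch passes to Chiyo's issue by representation.
The 1/5 is divided into 3 equal shares of 1/15 among Yoshiko, Midori, Akira.
Yoshiko predeceased; the 1/15 allotted to Yoshiko's branch passes to Yoshiko's issue by representation.
Takeshi is the sole taker at this level and receives the full 1/15.
Midori is living and takes 1/15.
Akira is living and takes 1/15.
Kenji predeceased; the 1/5 allotted to Kenji's branch passes to Kenji's issue by representation.
The 1/5 is divided into 3 equal shares of 1/15 among Umeko, Noboru, Isamu.
Umeko is living and takes 1/15.
Noboru predeceased; the 1/15 allotted to Noboru's branch passes to Noboru's issue by representation.
The 1/15 is divided into 4 equal shares of 1/60 among Junko, Kaede, Satoshi, Mariko.
Junko is living and takes 1/60.
Kaede is living and takes 1/60.
Satoshi is living and takes 1/60.
Mariko is living and takes 1/60.
Isamu is living and takes 1/15.
Haruki is living and takes 1/5.

Akira 1/15; Daichi 1/5; Haruki 1/5; Isamu 1/15; Junko 1/60; Kaede 1/60; Mariko 1/60; Midori 1/15; Sachiko 1/5; Satoshi 1/60; Takeshi 1/15; Umeko 1/15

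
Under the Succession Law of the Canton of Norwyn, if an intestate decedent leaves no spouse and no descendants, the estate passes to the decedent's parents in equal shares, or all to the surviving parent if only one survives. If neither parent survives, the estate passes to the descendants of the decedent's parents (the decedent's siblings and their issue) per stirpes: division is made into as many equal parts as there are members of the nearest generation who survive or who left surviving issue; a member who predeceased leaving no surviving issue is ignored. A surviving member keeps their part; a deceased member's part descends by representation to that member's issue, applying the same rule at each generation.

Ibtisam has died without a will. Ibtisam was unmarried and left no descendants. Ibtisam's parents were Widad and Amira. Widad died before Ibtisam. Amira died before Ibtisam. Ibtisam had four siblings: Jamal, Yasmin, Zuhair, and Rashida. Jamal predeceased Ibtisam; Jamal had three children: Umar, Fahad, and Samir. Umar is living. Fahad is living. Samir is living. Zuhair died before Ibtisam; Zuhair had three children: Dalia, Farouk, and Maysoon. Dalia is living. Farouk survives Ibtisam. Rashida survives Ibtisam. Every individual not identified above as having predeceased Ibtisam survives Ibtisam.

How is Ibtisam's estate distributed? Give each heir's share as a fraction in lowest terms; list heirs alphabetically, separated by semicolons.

Dalia 1/12; Fahad 1/12; Farouk 1/12; Maysoon 1/12; Rashida 1/4; Samir 1/12; Umar 1/12; Yasmin 1/4

Neither parent survives and there are no descendants, so the estate passes to Ibtisam's siblings and their issue per stirpes.
The estate is divided into 4 equal shares of 1/4 among Jamal, Yasmin, Zuhair, Rashida.
Jamal predeceased; the 1/4 allotted to Jamal's branch passes to Jamal's issue by representation.
The 1/4 is divided into 3 equal shares of 1/12 among Umar, Fahad, Samir.
Umar is living and takes 1/12.
Fahad is living and takes 1/12.
Samir is living and takes 1/12.
Yasmin is living and takes 1/4.
Zuhair predeceased; the 1/4 allotted to Zuhair's branch passes to Zuhair's issue by representation.
The 1/4 is divided into 3 equal shares of 1/12 among Dalia, Farouk, Maysoon.
Dalia is living and takes 1/12.
Farouk is living and takes 1/12.
Maysoon is living and takes 1/12.
Rashida is living and takes 1/4.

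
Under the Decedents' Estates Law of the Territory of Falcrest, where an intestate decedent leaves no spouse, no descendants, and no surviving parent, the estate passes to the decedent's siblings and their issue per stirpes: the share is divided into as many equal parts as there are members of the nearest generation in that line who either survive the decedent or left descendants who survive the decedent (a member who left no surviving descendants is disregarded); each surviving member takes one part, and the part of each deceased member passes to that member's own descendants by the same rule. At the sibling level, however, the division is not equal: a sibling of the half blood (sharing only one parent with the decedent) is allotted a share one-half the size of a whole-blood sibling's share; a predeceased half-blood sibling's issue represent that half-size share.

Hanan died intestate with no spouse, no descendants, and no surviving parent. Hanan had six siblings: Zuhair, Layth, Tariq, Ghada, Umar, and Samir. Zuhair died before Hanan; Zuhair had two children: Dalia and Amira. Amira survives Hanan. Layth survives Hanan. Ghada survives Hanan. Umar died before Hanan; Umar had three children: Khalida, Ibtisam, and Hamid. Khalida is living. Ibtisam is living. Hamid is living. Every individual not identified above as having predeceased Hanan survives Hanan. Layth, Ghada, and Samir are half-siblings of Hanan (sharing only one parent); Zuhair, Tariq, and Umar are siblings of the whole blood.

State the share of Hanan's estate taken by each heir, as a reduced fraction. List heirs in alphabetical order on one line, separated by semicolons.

Amira 1/9; Dalia 1/9; Ghada 1/9; Hamid 2/27; Ibtisam 2/27; Khalida 2/27; Layth 1/9; Samir 1/9; Tariq 2/9

No spouse, descendants, or parent survives, so the estate passes to Hanan's siblings per stirpes.
Half-blood siblings count for one-half the weight of whole-blood siblings at the initial division.
Dividing 1 in proportion to weights (total weight 9/2): Zuhair (weight 1) → 2/9; Layth (weight 1/2) → 1/9; Tariq (weight 1) → 2/9; Ghada (weight 1/2) → 1/9; Umar (weight 1) → 2/9; Samir (weight 1/2) → 1/9.
Zuhair predeceased; the 2/9 allotted to Zuhair's branch passes to Zuhair's issue by representation.
The 2/9 is divided into 2 equal shares of 1/9 among Dalia, Amira.
Dalia is living and takes 1/9.
Amira is living and takes 1/9.
Layth is living and takes 1/9.
Tariq is living and takes 2/9.
Ghada is living and takes 1/9.
Umar predeceased; the 2/9 allotted to Umar's branch passes to Umar's issue by representation.
The 2/9 is divided into 3 equal shares of 2/27 among Khalida, Ibtisam, Hamid.
Khalida is living and takes 2/27.
Ibtisam is living and takes 2/27.
Hamid is living and takes 2/27.
Samir is living and takes 1/9.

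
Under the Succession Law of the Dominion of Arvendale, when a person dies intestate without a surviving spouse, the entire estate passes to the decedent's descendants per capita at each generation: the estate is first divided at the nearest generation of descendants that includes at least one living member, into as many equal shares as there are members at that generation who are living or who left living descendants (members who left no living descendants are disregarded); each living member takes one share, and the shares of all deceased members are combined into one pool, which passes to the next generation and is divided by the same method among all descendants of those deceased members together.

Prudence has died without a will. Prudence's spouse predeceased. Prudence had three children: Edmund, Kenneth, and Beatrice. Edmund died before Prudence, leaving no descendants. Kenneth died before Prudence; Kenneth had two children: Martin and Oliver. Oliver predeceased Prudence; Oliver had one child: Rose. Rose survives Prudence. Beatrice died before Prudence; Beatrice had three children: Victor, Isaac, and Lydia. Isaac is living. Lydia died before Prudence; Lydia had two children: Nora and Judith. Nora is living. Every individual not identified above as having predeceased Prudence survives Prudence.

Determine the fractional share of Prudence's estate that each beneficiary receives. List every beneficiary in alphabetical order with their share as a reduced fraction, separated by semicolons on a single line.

There is no surviving spouse, so the entire estate passes to Prudence's descendants per capita at each generation.
No one at generation 1 (Kenneth, Beatrice) is living; moving to the next generation.
At generation 2 (Martin, Oliver, Victor, Isaac, Lydia) there are 5 shares of (1)/5 = 1/5 each.
Living: Martin, Victor, and Isaac — each takes 1/5.
Deceased: Oliver and Lydia. Their combined 2/5 is pooled and carried to generation 3.
At generation 3 (Rose, Nora, Judith) there are 3 shares of (2/5)/3 = 2/15 each.
Living: Rose, Nora, and Judith — each takes 2/15.

Isaac 1/5; Judith 2/15; Martin 1/5; Nora 2/15; Rose 2/15; Victor 1/5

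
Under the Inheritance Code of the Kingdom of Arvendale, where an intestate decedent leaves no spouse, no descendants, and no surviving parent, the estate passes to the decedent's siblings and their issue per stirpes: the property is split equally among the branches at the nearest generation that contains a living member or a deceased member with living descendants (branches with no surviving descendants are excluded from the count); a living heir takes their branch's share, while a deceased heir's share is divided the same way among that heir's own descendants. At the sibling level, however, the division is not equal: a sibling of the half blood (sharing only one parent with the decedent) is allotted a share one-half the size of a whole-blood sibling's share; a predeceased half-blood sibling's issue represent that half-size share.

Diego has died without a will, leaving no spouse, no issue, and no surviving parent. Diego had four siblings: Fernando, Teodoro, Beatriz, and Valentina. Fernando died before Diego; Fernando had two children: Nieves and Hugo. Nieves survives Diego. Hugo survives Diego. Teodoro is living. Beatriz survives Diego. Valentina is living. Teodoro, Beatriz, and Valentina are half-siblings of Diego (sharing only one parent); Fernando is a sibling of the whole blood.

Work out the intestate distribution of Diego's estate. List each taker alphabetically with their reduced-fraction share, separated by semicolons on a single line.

Beatriz 1/5; Hugo 1/5; Nieves 1/5; Teodoro 1/5; Valentina 1/5

No spouse, descendants, or parent survives, so the estate passes to Diego's siblings per stirpes.
Half-blood siblings count for one-half the weight of whole-blood siblings at the initial division.
Dividing 1 in proportion to weights (total weight 5/2): Fernando (weight 1) → 2/5; Teodoro (weight 1/2) → 1/5; Beatriz (weight 1/2) → 1/5; Valentina (weight 1/2) → 1/5.
Fernando predeceased; the 2/5 allotted to Fernando's branch passes to Fernando's issue by representation.
The 2/5 is divided into 2 equal shares of 1/5 among Nieves, Hugo.
Nieves is living and takes 1/5.
Hugo is living and takes 1/5.
Teodoro is living and takes 1/5.
Beatriz is living and takes 1/5.
Valentina is living and takes 1/5.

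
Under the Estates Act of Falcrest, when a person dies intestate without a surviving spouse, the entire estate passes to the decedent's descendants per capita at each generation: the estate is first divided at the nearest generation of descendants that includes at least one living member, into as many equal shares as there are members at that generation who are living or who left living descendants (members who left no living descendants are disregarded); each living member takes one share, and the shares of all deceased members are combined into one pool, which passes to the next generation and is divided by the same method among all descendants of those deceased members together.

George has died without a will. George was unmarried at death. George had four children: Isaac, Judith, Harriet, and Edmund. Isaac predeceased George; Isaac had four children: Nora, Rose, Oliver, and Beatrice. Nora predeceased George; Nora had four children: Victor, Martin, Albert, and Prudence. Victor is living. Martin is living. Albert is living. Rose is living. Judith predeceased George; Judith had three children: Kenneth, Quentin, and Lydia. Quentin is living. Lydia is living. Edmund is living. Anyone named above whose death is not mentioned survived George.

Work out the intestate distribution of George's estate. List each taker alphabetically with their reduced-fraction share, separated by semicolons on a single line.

There is no surviving spouse, so the entire estate passes to George's descendants per capita at each generation.
At generation 1 (Isaac, Judith, Harriet, Edmund) there are 4 shares of (1)/4 = 1/4 each.
Living: Harriet and Edmund — each takes 1/4.
Deceased: Isaac and Judith. Their combined 1/2 is pooled and carried to generation 2.
At generation 2 (Nora, Rose, Oliver, Beatrice, Kenneth, Quentin, Lydia) there are 7 shares of (1/2)/7 = 1/14 each.
Living: Rose, Oliver, Beatrice, Kenneth, Quentin, and Lydia — each takes 1/14.
Deceased: Nora. That 1/14 share is carried to generation 3.
At generation 3 (Victor, Martin, Albert, Prudence) there are 4 shares of (1/14)/4 = 1/56 each.
Living: Victor, Martin, Albert, and Prudence — each takes 1/56.

Albert 1/56; Beatrice 1/14; Edmund 1/4; Harriet 1/4; Kenneth 1/14; Lydia 1/14; Martin 1/56; Oliver 1/14; Prudence 1/56; Quentin 1/14; Rose 1/14; Victor 1/56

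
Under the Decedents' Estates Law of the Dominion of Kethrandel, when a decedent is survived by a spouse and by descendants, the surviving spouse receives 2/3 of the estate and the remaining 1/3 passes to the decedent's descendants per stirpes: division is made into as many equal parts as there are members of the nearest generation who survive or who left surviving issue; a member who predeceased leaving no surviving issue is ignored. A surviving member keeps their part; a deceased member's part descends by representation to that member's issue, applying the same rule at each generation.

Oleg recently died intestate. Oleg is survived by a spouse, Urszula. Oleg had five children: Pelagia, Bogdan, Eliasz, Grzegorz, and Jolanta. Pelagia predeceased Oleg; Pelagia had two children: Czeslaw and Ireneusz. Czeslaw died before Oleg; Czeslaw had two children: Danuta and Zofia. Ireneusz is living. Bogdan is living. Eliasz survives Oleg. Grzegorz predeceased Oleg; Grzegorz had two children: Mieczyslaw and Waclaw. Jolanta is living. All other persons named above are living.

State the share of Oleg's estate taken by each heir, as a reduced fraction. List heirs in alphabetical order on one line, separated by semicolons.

Urszula, as surviving spouse, takes 2/3.
The remaining 1/3 passes to Oleg's descendants per stirpes.
The 1/3 is divided into 5 equal shares of 1/15 among Pelagia, Bogdan, Eliasz, Grzegorz, Jolanta.
Pelagia predeceased; the 1/15 allotted to Pelagia's branch passes to Pelagia's issue by representation.
The 1/15 is divided into 2 equal shares of 1/30 among Czeslaw, Ireneusz.
Czeslaw predeceased; the 1/30 allotted to Czeslaw's branch passes to Czeslaw's issue by representation.
The 1/30 is divided into 2 equal shares of 1/60 among Danuta, Zofia.
Danuta is living and takes 1/60.
Zofia is living and takes 1/60.
Ireneusz is living and takes 1/30.
Bogdan is living and takes 1/15.
Eliasz is living and takes 1/15.
Grzegorz predeceased; the 1/15 allotted to Grzegorz's branch passes to Grzegorz's issue by representation.
The 1/15 is divided into 2 equal shares of 1/30 among Mieczyslaw, Waclaw.
Mieczyslaw is living and takes 1/30.
Waclaw is living and takes 1/30.
Jolanta is living and takes 1/15.

Bogdan 1/15; Danuta 1/60; Eliasz 1/15; Ireneusz 1/30; Jolanta 1/15; Mieczyslaw 1/30; Urszula 2/3; Waclaw 1/30; Zofia 1/60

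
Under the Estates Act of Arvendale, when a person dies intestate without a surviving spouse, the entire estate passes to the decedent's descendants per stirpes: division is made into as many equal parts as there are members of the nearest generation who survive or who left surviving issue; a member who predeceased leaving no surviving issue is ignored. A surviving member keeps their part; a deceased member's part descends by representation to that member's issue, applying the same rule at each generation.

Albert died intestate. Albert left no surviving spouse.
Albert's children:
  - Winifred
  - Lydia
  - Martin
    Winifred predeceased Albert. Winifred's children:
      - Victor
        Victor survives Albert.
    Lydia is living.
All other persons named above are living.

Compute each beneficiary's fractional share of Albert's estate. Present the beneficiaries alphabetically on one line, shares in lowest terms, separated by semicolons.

Lydia 1/3; Martin 1/3; Victor 1/3

There is no surviving spouse, so the entire estate passes to Albert's descendants per stirpes.
The estate is divided into 3 equal shares of 1/3 among Winifred, Lydia, Martin.
Winifred predeceased; the 1/3 allotted to Winifred's branch passes to Winifred's issue by representation.
Victor is the sole taker at this level and receives the full 1/3.
Lydia is living and takes 1/3.
Martin is living and takes 1/3.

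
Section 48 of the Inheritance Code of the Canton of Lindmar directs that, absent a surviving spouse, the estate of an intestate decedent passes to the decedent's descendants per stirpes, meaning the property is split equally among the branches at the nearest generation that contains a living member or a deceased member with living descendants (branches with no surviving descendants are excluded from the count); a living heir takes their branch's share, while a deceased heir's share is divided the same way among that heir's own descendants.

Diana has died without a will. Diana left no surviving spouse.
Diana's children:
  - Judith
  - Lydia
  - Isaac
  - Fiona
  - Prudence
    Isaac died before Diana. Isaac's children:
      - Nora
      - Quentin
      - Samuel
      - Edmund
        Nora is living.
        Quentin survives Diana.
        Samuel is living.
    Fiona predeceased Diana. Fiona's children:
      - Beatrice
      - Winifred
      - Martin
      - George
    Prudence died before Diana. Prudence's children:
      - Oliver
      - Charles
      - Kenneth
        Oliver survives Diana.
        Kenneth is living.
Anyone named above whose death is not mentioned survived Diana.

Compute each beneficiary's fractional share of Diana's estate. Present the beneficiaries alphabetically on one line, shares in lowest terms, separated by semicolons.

Beatrice 1/20; Charles 1/15; Edmund 1/20; George 1/20; Judith 1/5; Kenneth 1/15; Lydia 1/5; Martin 1/20; Nora 1/20; Oliver 1/15; Quentin 1/20; Samuel 1/20; Winifred 1/20

There is no surviving spouse, so the entire estate passes to Diana's descendants per stirpes.
The estate is divided into 5 equal shares of 1/5 among Judith, Lydia, Isaac, Fiona, Prudence.
Judith is living and takes 1/5.
Lydia is living and takes 1/5.
Isaac predeceased; the 1/5 allotted to Isaac's branch passes to Isaac's issue by representation.
The 1/5 is divided into 4 equal shares of 1/20 among Nora, Quentin, Samuel, Edmund.
Nora is living and takes 1/20.
Quentin is living and takes 1/20.
Samuel is living and takes 1/20.
Edmund is living and takes 1/20.
Fiona predeceased; the 1/5 allotted to Fiona's branch passes to Fiona's issue by representation.
The 1/5 is divided into 4 equal shares of 1/20 among Beatrice, Winifred, Martin, George.
Beatrice is living and takes 1/20.
Winifred is living and takes 1/20.
Martin is living and takes 1/20.
George is living and takes 1/20.
Prudence predeceased; the 1/5 allotted to Prudence's branch passes to Prudence's issue by representation.
The 1/5 is divided into 3 equal shares of 1/15 among Oliver, Charles, Kenneth.
Oliver is living and takes 1/15.
Charles is living and takes 1/15.
Kenneth is living and takes 1/15.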